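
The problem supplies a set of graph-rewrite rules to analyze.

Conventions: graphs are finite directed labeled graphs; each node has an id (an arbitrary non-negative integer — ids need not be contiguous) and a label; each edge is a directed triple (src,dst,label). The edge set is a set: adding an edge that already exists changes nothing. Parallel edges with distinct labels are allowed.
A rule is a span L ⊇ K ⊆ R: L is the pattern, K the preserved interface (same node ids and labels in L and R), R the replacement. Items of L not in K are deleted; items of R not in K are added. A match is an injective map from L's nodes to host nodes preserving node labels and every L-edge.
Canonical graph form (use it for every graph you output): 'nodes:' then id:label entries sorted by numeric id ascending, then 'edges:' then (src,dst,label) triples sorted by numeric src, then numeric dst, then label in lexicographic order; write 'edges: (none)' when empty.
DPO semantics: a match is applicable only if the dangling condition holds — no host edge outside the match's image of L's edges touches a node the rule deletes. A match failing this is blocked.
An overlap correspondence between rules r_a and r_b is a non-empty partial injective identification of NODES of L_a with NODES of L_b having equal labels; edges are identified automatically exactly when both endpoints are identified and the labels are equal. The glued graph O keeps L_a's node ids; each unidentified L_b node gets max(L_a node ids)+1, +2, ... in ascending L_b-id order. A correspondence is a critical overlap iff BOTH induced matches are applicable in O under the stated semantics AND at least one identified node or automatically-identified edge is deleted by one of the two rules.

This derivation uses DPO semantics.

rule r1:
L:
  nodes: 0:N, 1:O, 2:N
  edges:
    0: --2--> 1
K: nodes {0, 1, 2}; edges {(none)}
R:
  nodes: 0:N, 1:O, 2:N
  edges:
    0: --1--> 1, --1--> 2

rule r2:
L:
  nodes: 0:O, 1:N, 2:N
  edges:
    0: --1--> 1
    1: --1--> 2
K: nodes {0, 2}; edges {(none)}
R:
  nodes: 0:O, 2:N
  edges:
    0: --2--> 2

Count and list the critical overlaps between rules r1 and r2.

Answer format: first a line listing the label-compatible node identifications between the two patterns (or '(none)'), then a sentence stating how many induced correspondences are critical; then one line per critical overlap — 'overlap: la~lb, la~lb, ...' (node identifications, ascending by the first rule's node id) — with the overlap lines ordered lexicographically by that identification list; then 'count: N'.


label-compatible node identifications between L(r1) and L(r2): 0~1, 0~2, 1~0, 2~1, 2~2
4 of the induced correspondences are critical overlaps of r1 and r2.
overlap: 0~2, 1~0, 2~1
overlap: 0~2, 2~1
overlap: 1~0, 2~1
overlap: 2~1
count: 4


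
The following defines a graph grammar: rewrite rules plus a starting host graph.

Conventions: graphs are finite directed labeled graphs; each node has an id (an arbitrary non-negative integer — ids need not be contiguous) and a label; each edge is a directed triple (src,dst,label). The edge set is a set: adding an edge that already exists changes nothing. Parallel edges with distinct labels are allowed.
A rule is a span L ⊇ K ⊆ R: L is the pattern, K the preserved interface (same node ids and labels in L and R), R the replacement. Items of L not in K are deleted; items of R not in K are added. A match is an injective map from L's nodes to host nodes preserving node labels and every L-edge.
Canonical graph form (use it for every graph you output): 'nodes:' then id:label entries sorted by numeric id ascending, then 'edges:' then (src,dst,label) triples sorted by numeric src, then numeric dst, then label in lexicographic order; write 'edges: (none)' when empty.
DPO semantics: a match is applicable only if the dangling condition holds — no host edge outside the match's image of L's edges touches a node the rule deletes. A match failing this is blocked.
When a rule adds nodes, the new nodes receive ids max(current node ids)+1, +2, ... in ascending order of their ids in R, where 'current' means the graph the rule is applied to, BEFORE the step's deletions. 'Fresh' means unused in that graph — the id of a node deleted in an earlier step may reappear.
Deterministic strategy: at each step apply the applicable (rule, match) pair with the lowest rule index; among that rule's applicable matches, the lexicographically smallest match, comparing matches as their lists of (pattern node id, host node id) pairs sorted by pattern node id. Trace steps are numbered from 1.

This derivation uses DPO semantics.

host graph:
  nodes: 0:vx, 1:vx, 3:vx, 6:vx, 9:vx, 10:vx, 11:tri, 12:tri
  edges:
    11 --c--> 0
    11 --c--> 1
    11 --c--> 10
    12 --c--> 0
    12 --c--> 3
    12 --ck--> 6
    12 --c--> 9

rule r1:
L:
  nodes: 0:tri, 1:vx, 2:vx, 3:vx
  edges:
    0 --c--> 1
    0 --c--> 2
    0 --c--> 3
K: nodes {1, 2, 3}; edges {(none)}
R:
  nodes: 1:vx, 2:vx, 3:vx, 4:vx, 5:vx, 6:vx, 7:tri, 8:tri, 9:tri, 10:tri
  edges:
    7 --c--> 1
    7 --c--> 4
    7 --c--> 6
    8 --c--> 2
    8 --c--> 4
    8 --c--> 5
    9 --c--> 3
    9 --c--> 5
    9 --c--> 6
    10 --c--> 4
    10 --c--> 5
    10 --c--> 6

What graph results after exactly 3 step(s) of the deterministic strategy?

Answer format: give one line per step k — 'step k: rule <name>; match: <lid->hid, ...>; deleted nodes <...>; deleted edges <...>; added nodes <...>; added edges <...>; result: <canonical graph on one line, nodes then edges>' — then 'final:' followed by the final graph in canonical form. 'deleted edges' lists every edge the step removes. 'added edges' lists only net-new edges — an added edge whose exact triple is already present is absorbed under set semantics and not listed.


step 1: rule r1; match: 0->11, 1->0, 2->1, 3->10; deleted nodes 11; deleted edges (11,0,c); (11,1,c); (11,10,c); added nodes 13, 14, 15, 16, 17, 18, 19; added edges (16,0,c); (16,13,c); (16,15,c); (17,1,c); (17,13,c); (17,14,c); (18,10,c); (18,14,c); (18,15,c); (19,13,c); (19,14,c); (19,15,c); result: nodes: 0:vx, 1:vx, 3:vx, 6:vx, 9:vx, 10:vx, 12:tri, 13:vx, 14:vx, 15:vx, 16:tri, 17:tri, 18:tri, 19:tri edges: (12,0,c); (12,3,c); (12,6,ck); (12,9,c); (16,0,c); (16,13,c); (16,15,c); (17,1,c); (17,13,c); (17,14,c); (18,10,c); (18,14,c); (18,15,c); (19,13,c); (19,14,c); (19,15,c)
step 2: rule r1; match: 0->16, 1->0, 2->13, 3->15; deleted nodes 16; deleted edges (16,0,c); (16,13,c); (16,15,c); added nodes 20, 21, 22, 23, 24, 25, 26; added edges (23,0,c); (23,20,c); (23,22,c); (24,13,c); (24,20,c); (24,21,c); (25,15,c); (25,21,c); (25,22,c); (26,20,c); (26,21,c); (26,22,c); result: nodes: 0:vx, 1:vx, 3:vx, 6:vx, 9:vx, 10:vx, 12:tri, 13:vx, 14:vx, 15:vx, 17:tri, 18:tri, 19:tri, 20:vx, 21:vx, 22:vx, 23:tri, 24:tri, 25:tri, 26:tri edges: (12,0,c); (12,3,c); (12,6,ck); (12,9,c); (17,1,c); (17,13,c); (17,14,c); (18,10,c); (18,14,c); (18,15,c); (19,13,c); (19,14,c); (19,15,c); (23,0,c); (23,20,c); (23,22,c); (24,13,c); (24,20,c); (24,21,c); (25,15,c); (25,21,c); (25,22,c); (26,20,c); (26,21,c); (26,22,c)
step 3: rule r1; match: 0->17, 1->1, 2->13, 3->14; deleted nodes 17; deleted edges (17,1,c); (17,13,c); (17,14,c); added nodes 27, 28, 29, 30, 31, 32, 33; added edges (30,1,c); (30,27,c); (30,29,c); (31,13,c); (31,27,c); (31,28,c); (32,14,c); (32,28,c); (32,29,c); (33,27,c); (33,28,c); (33,29,c); result: nodes: 0:vx, 1:vx, 3:vx, 6:vx, 9:vx, 10:vx, 12:tri, 13:vx, 14:vx, 15:vx, 18:tri, 19:tri, 20:vx, 21:vx, 22:vx, 23:tri, 24:tri, 25:tri, 26:tri, 27:vx, 28:vx, 29:vx, 30:tri, 31:tri, 32:tri, 33:tri edges: (12,0,c); (12,3,c); (12,6,ck); (12,9,c); (18,10,c); (18,14,c); (18,15,c); (19,13,c); (19,14,c); (19,15,c); (23,0,c); (23,20,c); (23,22,c); (24,13,c); (24,20,c); (24,21,c); (25,15,c); (25,21,c); (25,22,c); (26,20,c); (26,21,c); (26,22,c); (30,1,c); (30,27,c); (30,29,c); (31,13,c); (31,27,c); (31,28,c); (32,14,c); (32,28,c); (32,29,c); (33,27,c); (33,28,c); (33,29,c)
final:
nodes: 0:vx, 1:vx, 3:vx, 6:vx, 9:vx, 10:vx, 12:tri, 13:vx, 14:vx, 15:vx, 18:tri, 19:tri, 20:vx, 21:vx, 22:vx, 23:tri, 24:tri, 25:tri, 26:tri, 27:vx, 28:vx, 29:vx, 30:tri, 31:tri, 32:tri, 33:tri
edges: (12,0,c); (12,3,c); (12,6,ck); (12,9,c); (18,10,c); (18,14,c); (18,15,c); (19,13,c); (19,14,c); (19,15,c); (23,0,c); (23,20,c); (23,22,c); (24,13,c); (24,20,c); (24,21,c); (25,15,c); (25,21,c); (25,22,c); (26,20,c); (26,21,c); (26,22,c); (30,1,c); (30,27,c); (30,29,c); (31,13,c); (31,27,c); (31,28,c); (32,14,c); (32,28,c); (32,29,c); (33,27,c); (33,28,c); (33,29,c)


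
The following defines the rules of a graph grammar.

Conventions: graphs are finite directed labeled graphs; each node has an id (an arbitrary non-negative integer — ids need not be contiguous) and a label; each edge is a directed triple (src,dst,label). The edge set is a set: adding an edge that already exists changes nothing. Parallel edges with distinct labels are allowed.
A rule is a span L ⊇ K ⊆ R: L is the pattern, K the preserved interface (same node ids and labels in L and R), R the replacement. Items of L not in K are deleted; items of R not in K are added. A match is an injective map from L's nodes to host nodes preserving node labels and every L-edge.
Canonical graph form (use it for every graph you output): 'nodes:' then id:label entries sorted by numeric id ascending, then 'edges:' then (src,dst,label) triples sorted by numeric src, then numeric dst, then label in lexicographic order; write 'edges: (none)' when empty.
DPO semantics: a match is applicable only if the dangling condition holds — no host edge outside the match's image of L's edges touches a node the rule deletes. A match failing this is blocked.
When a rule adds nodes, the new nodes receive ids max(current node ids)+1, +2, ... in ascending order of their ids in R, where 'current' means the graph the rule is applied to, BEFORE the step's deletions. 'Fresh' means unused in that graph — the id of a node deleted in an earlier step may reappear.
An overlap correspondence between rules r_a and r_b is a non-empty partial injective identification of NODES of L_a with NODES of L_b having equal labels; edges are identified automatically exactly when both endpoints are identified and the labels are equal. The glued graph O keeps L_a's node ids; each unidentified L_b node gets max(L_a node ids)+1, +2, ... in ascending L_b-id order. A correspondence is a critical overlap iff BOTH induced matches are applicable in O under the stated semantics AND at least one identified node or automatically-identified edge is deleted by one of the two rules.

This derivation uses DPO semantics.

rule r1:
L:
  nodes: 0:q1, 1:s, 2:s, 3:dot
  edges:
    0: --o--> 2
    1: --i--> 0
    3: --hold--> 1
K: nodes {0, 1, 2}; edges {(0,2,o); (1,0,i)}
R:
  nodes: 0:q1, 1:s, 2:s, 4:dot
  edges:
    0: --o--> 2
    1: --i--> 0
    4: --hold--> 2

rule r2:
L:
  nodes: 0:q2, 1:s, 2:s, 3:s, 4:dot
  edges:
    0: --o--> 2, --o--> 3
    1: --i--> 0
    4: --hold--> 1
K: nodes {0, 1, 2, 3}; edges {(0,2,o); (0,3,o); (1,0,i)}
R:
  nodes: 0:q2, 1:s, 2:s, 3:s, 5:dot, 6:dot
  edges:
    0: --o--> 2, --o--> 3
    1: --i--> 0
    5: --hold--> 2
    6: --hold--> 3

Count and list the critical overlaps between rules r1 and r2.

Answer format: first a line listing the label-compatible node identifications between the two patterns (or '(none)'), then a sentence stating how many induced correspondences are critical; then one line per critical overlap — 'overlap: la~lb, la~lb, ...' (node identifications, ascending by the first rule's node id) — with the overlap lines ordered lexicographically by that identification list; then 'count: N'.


label-compatible node identifications between L(r1) and L(r2): 1~1, 1~2, 1~3, 2~1, 2~2, 2~3, 3~4
3 of the induced correspondences are critical overlaps of r1 and r2.
overlap: 1~1, 2~2, 3~4
overlap: 1~1, 2~3, 3~4
overlap: 1~1, 3~4
count: 3


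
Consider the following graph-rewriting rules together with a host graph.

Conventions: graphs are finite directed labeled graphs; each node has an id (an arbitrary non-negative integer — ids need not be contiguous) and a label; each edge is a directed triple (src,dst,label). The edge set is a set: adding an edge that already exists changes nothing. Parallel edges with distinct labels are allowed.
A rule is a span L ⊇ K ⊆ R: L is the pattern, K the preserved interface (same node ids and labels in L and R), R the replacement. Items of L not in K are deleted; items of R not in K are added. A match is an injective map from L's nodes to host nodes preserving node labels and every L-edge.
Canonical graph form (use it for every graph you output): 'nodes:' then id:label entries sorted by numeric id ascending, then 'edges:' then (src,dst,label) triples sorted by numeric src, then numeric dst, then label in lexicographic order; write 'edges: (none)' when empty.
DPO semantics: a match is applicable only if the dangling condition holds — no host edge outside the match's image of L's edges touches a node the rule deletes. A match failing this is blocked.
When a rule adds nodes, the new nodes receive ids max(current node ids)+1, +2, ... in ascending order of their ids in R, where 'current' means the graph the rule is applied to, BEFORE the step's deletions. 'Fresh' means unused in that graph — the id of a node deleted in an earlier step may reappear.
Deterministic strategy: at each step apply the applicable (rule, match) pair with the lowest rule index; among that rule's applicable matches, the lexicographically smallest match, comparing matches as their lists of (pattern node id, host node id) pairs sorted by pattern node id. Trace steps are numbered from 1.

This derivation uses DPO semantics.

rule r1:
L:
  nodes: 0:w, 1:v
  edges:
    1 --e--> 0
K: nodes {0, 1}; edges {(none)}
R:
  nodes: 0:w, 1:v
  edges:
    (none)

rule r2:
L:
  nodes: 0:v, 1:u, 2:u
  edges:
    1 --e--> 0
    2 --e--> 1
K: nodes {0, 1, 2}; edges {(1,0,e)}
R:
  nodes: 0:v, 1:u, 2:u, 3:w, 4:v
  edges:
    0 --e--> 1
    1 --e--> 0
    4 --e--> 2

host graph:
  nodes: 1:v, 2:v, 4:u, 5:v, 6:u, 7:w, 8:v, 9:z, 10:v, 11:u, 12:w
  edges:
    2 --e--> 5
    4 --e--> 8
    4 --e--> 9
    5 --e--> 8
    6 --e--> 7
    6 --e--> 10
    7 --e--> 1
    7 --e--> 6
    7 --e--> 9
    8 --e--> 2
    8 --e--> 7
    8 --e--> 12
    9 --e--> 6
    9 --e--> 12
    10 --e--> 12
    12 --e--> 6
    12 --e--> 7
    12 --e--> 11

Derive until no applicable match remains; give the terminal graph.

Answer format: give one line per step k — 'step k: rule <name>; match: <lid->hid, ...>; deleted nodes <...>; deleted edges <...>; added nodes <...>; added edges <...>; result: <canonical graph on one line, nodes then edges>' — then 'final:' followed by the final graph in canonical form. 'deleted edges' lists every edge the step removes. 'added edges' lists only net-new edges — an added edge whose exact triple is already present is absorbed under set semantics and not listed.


step 1: rule r1; match: 0->7, 1->8; deleted nodes (none); deleted edges (8,7,e); added nodes (none); added edges (none); result: nodes: 1:v, 2:v, 4:u, 5:v, 6:u, 7:w, 8:v, 9:z, 10:v, 11:u, 12:w edges: (2,5,e); (4,8,e); (4,9,e); (5,8,e); (6,7,e); (6,10,e); (7,1,e); (7,6,e); (7,9,e); (8,2,e); (8,12,e); (9,6,e); (9,12,e); (10,12,e); (12,6,e); (12,7,e); (12,11,e)
step 2: rule r1; match: 0->12, 1->8; deleted nodes (none); deleted edges (8,12,e); added nodes (none); added edges (none); result: nodes: 1:v, 2:v, 4:u, 5:v, 6:u, 7:w, 8:v, 9:z, 10:v, 11:u, 12:w edges: (2,5,e); (4,8,e); (4,9,e); (5,8,e); (6,7,e); (6,10,e); (7,1,e); (7,6,e); (7,9,e); (8,2,e); (9,6,e); (9,12,e); (10,12,e); (12,6,e); (12,7,e); (12,11,e)
step 3: rule r1; match: 0->12, 1->10; deleted nodes (none); deleted edges (10,12,e); added nodes (none); added edges (none); result: nodes: 1:v, 2:v, 4:u, 5:v, 6:u, 7:w, 8:v, 9:z, 10:v, 11:u, 12:w edges: (2,5,e); (4,8,e); (4,9,e); (5,8,e); (6,7,e); (6,10,e); (7,1,e); (7,6,e); (7,9,e); (8,2,e); (9,6,e); (9,12,e); (12,6,e); (12,7,e); (12,11,e)
final:
nodes: 1:v, 2:v, 4:u, 5:v, 6:u, 7:w, 8:v, 9:z, 10:v, 11:u, 12:w
edges: (2,5,e); (4,8,e); (4,9,e); (5,8,e); (6,7,e); (6,10,e); (7,1,e); (7,6,e); (7,9,e); (8,2,e); (9,6,e); (9,12,e); (12,6,e); (12,7,e); (12,11,e)


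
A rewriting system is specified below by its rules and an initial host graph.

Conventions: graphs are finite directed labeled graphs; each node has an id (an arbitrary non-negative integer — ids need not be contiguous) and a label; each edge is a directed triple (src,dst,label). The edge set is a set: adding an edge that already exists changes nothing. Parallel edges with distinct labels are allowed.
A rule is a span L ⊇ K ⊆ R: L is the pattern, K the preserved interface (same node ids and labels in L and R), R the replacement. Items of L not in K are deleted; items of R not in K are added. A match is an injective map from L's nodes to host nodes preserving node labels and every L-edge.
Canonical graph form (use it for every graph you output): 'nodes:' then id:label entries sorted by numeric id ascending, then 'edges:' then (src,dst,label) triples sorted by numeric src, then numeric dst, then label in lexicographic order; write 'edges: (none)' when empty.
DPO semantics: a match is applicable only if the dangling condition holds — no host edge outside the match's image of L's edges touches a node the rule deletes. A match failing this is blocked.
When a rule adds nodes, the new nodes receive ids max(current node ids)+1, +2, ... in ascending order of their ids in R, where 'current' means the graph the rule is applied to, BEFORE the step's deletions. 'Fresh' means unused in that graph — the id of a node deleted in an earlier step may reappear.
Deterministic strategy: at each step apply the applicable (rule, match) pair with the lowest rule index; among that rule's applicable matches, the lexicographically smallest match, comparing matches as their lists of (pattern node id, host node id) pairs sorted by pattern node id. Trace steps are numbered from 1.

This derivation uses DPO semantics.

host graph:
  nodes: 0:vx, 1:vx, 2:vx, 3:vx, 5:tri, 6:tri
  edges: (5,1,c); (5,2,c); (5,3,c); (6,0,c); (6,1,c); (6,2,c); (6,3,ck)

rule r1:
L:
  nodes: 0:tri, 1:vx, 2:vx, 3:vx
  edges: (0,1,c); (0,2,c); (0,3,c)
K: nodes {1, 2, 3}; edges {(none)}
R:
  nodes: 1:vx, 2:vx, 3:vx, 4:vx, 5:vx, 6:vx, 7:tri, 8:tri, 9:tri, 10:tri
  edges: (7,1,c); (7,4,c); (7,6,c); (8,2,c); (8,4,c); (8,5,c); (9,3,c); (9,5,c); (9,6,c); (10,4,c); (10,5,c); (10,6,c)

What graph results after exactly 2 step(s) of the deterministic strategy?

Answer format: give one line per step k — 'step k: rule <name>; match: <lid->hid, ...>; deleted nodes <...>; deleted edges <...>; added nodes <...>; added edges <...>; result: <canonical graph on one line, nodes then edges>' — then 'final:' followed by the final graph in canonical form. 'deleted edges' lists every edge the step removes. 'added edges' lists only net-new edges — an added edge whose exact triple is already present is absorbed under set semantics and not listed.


step 1: rule r1; match: 0->5, 1->1, 2->2, 3->3; deleted nodes 5; deleted edges (5,1,c); (5,2,c); (5,3,c); added nodes 7, 8, 9, 10, 11, 12, 13; added edges (10,1,c); (10,7,c); (10,9,c); (11,2,c); (11,7,c); (11,8,c); (12,3,c); (12,8,c); (12,9,c); (13,7,c); (13,8,c); (13,9,c); result: nodes: 0:vx, 1:vx, 2:vx, 3:vx, 6:tri, 7:vx, 8:vx, 9:vx, 10:tri, 11:tri, 12:tri, 13:tri edges: (6,0,c); (6,1,c); (6,2,c); (6,3,ck); (10,1,c); (10,7,c); (10,9,c); (11,2,c); (11,7,c); (11,8,c); (12,3,c); (12,8,c); (12,9,c); (13,7,c); (13,8,c); (13,9,c)
step 2: rule r1; match: 0->10, 1->1, 2->7, 3->9; deleted nodes 10; deleted edges (10,1,c); (10,7,c); (10,9,c); added nodes 14, 15, 16, 17, 18, 19, 20; added edges (17,1,c); (17,14,c); (17,16,c); (18,7,c); (18,14,c); (18,15,c); (19,9,c); (19,15,c); (19,16,c); (20,14,c); (20,15,c); (20,16,c); result: nodes: 0:vx, 1:vx, 2:vx, 3:vx, 6:tri, 7:vx, 8:vx, 9:vx, 11:tri, 12:tri, 13:tri, 14:vx, 15:vx, 16:vx, 17:tri, 18:tri, 19:tri, 20:tri edges: (6,0,c); (6,1,c); (6,2,c); (6,3,ck); (11,2,c); (11,7,c); (11,8,c); (12,3,c); (12,8,c); (12,9,c); (13,7,c); (13,8,c); (13,9,c); (17,1,c); (17,14,c); (17,16,c); (18,7,c); (18,14,c); (18,15,c); (19,9,c); (19,15,c); (19,16,c); (20,14,c); (20,15,c); (20,16,c)
final:
nodes: 0:vx, 1:vx, 2:vx, 3:vx, 6:tri, 7:vx, 8:vx, 9:vx, 11:tri, 12:tri, 13:tri, 14:vx, 15:vx, 16:vx, 17:tri, 18:tri, 19:tri, 20:tri
edges: (6,0,c); (6,1,c); (6,2,c); (6,3,ck); (11,2,c); (11,7,c); (11,8,c); (12,3,c); (12,8,c); (12,9,c); (13,7,c); (13,8,c); (13,9,c); (17,1,c); (17,14,c); (17,16,c); (18,7,c); (18,14,c); (18,15,c); (19,9,c); (19,15,c); (19,16,c); (20,14,c); (20,15,c); (20,16,c)


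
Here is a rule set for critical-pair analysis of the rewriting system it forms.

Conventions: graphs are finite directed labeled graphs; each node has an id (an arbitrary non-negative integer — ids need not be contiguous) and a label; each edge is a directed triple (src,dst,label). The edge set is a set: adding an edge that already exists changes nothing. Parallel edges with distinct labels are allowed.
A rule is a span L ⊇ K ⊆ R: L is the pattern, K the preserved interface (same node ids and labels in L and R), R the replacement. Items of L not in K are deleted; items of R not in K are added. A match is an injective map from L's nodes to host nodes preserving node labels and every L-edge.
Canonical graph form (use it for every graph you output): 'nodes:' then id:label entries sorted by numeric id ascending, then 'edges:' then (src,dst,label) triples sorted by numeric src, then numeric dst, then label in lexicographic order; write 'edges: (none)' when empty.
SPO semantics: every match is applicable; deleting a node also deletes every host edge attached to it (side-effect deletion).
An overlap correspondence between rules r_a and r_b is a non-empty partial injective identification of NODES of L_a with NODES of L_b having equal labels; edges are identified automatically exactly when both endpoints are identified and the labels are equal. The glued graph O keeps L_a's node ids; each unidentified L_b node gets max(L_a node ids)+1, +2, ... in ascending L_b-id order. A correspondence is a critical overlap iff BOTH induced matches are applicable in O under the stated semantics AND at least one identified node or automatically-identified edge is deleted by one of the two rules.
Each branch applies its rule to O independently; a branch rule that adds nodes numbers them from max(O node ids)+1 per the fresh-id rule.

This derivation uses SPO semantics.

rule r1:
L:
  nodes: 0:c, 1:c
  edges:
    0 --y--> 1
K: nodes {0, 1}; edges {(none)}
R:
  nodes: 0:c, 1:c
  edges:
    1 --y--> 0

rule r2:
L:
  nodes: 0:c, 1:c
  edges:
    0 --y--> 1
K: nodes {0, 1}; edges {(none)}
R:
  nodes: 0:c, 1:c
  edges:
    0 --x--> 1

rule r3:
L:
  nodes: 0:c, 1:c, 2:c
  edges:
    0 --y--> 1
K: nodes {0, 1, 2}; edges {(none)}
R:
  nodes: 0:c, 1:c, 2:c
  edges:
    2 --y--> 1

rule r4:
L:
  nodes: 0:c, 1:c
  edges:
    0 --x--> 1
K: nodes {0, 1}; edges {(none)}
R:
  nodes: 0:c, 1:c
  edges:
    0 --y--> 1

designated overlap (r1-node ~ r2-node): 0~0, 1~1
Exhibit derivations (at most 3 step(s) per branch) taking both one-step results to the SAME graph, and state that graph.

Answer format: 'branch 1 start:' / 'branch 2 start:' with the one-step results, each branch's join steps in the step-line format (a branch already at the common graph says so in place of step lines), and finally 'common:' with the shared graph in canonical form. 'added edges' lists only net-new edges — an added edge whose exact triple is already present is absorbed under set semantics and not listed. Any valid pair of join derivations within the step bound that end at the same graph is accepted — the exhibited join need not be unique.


branch 1 start:
nodes: 0:c, 1:c
edges: (1,0,y)
branch 2 start:
nodes: 0:c, 1:c
edges: (0,1,x)
branch 1 step 1: rule r1; match: 0->1, 1->0; deleted nodes (none); deleted edges (1,0,y); added nodes (none); added edges (0,1,y); result: nodes: 0:c, 1:c edges: (0,1,y)
branch 2 step 1: rule r4; match: 0->0, 1->1; deleted nodes (none); deleted edges (0,1,x); added nodes (none); added edges (0,1,y); result: nodes: 0:c, 1:c edges: (0,1,y)
common:
nodes: 0:c, 1:c
edges: (0,1,y)


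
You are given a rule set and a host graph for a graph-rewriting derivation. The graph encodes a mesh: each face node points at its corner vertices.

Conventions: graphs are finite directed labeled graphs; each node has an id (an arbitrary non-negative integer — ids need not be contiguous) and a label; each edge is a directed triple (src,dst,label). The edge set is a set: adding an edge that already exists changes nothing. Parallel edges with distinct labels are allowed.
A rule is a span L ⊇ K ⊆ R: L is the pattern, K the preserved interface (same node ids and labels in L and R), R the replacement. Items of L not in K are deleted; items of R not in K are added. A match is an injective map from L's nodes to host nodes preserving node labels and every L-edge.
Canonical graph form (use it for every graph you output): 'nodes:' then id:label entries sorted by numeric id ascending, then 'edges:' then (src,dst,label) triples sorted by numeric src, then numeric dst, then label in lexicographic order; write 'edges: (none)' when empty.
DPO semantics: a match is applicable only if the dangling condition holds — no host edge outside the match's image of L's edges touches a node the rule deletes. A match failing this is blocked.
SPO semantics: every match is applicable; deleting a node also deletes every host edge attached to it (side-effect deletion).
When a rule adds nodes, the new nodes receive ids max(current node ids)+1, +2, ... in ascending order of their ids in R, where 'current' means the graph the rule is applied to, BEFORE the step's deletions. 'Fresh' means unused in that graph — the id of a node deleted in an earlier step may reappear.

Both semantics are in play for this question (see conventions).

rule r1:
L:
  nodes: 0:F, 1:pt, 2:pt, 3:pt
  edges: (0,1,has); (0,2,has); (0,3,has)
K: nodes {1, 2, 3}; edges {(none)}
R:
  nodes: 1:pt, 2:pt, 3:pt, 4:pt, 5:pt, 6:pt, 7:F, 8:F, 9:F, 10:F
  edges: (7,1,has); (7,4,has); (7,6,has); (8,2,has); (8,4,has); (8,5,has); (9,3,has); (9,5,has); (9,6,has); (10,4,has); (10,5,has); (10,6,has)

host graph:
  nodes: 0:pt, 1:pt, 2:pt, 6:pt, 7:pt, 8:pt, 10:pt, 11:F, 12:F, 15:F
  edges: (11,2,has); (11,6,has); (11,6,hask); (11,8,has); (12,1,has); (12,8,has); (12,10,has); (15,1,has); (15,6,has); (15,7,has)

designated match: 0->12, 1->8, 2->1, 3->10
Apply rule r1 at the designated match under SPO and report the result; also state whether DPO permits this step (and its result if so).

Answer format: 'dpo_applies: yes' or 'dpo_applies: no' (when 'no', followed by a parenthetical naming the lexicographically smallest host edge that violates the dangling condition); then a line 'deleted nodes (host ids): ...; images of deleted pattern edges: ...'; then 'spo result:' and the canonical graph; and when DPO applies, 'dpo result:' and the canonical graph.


dpo_applies: yes
deleted nodes (host ids): 12; images of deleted pattern edges: (12,1,has); (12,8,has); (12,10,has)
spo result:
nodes: 0:pt, 1:pt, 2:pt, 6:pt, 7:pt, 8:pt, 10:pt, 11:F, 15:F, 16:pt, 17:pt, 18:pt, 19:F, 20:F, 21:F, 22:F
edges: (11,2,has); (11,6,has); (11,6,hask); (11,8,has); (15,1,has); (15,6,has); (15,7,has); (19,8,has); (19,16,has); (19,18,has); (20,1,has); (20,16,has); (20,17,has); (21,10,has); (21,17,has); (21,18,has); (22,16,has); (22,17,has); (22,18,has)
dpo result:
nodes: 0:pt, 1:pt, 2:pt, 6:pt, 7:pt, 8:pt, 10:pt, 11:F, 15:F, 16:pt, 17:pt, 18:pt, 19:F, 20:F, 21:F, 22:F
edges: (11,2,has); (11,6,has); (11,6,hask); (11,8,has); (15,1,has); (15,6,has); (15,7,has); (19,8,has); (19,16,has); (19,18,has); (20,1,has); (20,16,has); (20,17,has); (21,10,has); (21,17,has); (21,18,has); (22,16,has); (22,17,has); (22,18,has)


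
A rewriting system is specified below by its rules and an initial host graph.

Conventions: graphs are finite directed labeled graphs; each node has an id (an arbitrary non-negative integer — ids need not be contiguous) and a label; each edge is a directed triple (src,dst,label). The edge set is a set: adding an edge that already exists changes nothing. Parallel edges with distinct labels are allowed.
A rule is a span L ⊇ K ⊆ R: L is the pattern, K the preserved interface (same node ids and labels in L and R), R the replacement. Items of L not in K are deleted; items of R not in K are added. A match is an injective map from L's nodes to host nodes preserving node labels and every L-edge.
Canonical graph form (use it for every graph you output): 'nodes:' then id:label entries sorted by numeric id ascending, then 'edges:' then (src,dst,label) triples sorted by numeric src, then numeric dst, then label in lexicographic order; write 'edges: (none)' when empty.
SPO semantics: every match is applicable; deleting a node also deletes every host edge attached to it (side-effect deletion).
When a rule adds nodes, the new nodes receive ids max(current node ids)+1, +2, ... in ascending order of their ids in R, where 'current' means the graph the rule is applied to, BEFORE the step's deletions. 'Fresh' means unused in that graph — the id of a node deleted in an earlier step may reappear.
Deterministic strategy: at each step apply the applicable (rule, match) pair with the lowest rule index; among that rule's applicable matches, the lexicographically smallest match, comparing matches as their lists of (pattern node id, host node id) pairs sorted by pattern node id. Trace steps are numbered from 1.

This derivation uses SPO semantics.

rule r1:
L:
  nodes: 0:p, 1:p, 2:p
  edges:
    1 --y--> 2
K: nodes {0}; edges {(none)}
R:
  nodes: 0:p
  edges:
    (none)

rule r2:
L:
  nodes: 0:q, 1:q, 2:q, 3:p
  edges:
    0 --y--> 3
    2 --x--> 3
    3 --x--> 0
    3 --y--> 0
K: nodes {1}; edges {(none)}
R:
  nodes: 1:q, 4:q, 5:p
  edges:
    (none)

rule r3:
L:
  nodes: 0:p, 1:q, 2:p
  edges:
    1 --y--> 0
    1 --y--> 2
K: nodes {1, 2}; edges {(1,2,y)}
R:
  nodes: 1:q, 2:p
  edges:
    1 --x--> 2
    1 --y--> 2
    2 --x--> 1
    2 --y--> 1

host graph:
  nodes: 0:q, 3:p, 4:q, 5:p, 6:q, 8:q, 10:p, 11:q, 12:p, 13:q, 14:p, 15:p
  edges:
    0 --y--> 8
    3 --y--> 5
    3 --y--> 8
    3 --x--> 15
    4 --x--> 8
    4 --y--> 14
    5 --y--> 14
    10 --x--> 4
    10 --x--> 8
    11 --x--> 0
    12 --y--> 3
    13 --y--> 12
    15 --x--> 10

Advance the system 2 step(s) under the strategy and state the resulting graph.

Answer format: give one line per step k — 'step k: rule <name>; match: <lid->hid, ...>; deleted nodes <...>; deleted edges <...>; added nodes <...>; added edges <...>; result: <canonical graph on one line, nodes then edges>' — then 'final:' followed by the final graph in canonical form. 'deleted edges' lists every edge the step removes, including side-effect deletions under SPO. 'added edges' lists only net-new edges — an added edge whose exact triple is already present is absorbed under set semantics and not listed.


step 1: rule r1; match: 0->3, 1->5, 2->14; deleted nodes 5, 14; deleted edges (3,5,y); (4,14,y); (5,14,y); added nodes (none); added edges (none); result: nodes: 0:q, 3:p, 4:q, 6:q, 8:q, 10:p, 11:q, 12:p, 13:q, 15:p edges: (0,8,y); (3,8,y); (3,15,x); (4,8,x); (10,4,x); (10,8,x); (11,0,x); (12,3,y); (13,12,y); (15,10,x)
step 2: rule r1; match: 0->10, 1->12, 2->3; deleted nodes 3, 12; deleted edges (3,8,y); (3,15,x); (12,3,y); (13,12,y); added nodes (none); added edges (none); result: nodes: 0:q, 4:q, 6:q, 8:q, 10:p, 11:q, 13:q, 15:p edges: (0,8,y); (4,8,x); (10,4,x); (10,8,x); (11,0,x); (15,10,x)
final:
nodes: 0:q, 4:q, 6:q, 8:q, 10:p, 11:q, 13:q, 15:p
edges: (0,8,y); (4,8,x); (10,4,x); (10,8,x); (11,0,x); (15,10,x)


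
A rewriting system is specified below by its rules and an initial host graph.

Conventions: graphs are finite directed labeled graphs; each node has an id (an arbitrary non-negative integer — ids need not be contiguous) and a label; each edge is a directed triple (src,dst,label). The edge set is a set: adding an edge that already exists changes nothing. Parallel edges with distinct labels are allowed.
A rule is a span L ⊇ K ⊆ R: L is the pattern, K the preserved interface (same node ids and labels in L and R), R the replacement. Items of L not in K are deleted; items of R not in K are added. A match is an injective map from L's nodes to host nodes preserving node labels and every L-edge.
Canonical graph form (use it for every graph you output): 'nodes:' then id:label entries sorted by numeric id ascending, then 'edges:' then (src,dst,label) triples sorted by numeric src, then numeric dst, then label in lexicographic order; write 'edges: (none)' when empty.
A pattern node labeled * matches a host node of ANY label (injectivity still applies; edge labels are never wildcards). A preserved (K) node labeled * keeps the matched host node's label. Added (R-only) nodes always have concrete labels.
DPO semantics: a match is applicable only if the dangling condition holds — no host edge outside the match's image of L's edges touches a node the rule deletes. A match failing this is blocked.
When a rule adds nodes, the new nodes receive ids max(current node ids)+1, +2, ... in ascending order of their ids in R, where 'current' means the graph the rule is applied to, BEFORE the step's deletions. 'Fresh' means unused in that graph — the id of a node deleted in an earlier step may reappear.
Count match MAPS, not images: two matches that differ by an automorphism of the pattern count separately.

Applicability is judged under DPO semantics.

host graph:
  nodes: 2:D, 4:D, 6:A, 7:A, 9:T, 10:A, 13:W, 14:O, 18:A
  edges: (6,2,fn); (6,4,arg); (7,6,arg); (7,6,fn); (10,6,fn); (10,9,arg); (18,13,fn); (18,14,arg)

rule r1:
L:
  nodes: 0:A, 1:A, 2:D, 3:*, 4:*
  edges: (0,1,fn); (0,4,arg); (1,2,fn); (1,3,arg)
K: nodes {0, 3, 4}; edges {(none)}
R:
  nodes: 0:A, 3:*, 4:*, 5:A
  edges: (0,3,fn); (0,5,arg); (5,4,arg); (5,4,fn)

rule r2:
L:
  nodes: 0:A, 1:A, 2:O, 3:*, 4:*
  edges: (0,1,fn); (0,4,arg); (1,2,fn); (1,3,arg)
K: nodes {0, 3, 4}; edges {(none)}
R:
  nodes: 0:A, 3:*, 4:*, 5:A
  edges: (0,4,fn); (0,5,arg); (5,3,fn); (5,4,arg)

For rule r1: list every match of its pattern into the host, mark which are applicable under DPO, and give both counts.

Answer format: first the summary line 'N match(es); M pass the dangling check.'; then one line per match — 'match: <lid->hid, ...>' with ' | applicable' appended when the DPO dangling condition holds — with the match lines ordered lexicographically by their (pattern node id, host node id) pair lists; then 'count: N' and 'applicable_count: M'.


1 match(es); 0 pass the dangling check.
match: 0->10, 1->6, 2->2, 3->4, 4->9
count: 1
applicable_count: 0


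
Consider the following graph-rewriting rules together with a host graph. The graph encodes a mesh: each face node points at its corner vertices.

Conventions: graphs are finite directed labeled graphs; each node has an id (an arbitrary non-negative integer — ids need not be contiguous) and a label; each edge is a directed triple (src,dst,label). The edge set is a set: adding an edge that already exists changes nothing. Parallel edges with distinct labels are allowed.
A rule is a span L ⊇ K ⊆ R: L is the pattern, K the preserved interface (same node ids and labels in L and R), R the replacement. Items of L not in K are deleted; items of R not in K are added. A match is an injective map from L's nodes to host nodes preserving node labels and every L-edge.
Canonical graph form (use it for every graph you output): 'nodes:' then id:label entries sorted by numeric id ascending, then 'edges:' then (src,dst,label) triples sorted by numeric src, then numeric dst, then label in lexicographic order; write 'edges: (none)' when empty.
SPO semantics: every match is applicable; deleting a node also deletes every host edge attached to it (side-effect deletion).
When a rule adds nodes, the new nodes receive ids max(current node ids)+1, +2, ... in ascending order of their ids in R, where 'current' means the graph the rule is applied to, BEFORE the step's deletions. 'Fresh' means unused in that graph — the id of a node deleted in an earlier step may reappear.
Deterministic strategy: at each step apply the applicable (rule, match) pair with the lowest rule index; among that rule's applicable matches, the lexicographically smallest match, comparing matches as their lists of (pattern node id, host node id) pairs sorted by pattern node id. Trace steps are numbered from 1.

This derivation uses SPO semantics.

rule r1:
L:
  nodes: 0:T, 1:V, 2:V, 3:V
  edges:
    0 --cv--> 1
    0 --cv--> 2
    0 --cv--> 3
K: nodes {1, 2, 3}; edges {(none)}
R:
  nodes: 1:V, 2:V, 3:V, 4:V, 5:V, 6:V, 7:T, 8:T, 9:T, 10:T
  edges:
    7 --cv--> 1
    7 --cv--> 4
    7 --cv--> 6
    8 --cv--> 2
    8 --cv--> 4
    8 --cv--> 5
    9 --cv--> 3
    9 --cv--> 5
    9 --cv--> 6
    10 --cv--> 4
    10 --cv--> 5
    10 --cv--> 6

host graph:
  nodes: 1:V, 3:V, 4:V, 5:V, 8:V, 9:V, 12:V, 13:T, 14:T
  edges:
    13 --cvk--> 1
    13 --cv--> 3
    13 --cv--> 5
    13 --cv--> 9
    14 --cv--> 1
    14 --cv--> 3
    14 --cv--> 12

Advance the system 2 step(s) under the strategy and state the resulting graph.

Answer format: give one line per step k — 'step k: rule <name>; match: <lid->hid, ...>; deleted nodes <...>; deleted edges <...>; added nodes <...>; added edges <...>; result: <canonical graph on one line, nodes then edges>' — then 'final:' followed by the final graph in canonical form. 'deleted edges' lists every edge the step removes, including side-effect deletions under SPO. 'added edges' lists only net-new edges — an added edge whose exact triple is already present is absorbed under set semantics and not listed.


step 1: rule r1; match: 0->13, 1->3, 2->5, 3->9; deleted nodes 13; deleted edges (13,1,cvk); (13,3,cv); (13,5,cv); (13,9,cv); added nodes 15, 16, 17, 18, 19, 20, 21; added edges (18,3,cv); (18,15,cv); (18,17,cv); (19,5,cv); (19,15,cv); (19,16,cv); (20,9,cv); (20,16,cv); (20,17,cv); (21,15,cv); (21,16,cv); (21,17,cv); result: nodes: 1:V, 3:V, 4:V, 5:V, 8:V, 9:V, 12:V, 14:T, 15:V, 16:V, 17:V, 18:T, 19:T, 20:T, 21:T edges: (14,1,cv); (14,3,cv); (14,12,cv); (18,3,cv); (18,15,cv); (18,17,cv); (19,5,cv); (19,15,cv); (19,16,cv); (20,9,cv); (20,16,cv); (20,17,cv); (21,15,cv); (21,16,cv); (21,17,cv)
step 2: rule r1; match: 0->14, 1->1, 2->3, 3->12; deleted nodes 14; deleted edges (14,1,cv); (14,3,cv); (14,12,cv); added nodes 22, 23, 24, 25, 26, 27, 28; added edges (25,1,cv); (25,22,cv); (25,24,cv); (26,3,cv); (26,22,cv); (26,23,cv); (27,12,cv); (27,23,cv); (27,24,cv); (28,22,cv); (28,23,cv); (28,24,cv); result: nodes: 1:V, 3:V, 4:V, 5:V, 8:V, 9:V, 12:V, 15:V, 16:V, 17:V, 18:T, 19:T, 20:T, 21:T, 22:V, 23:V, 24:V, 25:T, 26:T, 27:T, 28:T edges: (18,3,cv); (18,15,cv); (18,17,cv); (19,5,cv); (19,15,cv); (19,16,cv); (20,9,cv); (20,16,cv); (20,17,cv); (21,15,cv); (21,16,cv); (21,17,cv); (25,1,cv); (25,22,cv); (25,24,cv); (26,3,cv); (26,22,cv); (26,23,cv); (27,12,cv); (27,23,cv); (27,24,cv); (28,22,cv); (28,23,cv); (28,24,cv)
final:
nodes: 1:V, 3:V, 4:V, 5:V, 8:V, 9:V, 12:V, 15:V, 16:V, 17:V, 18:T, 19:T, 20:T, 21:T, 22:V, 23:V, 24:V, 25:T, 26:T, 27:T, 28:T
edges: (18,3,cv); (18,15,cv); (18,17,cv); (19,5,cv); (19,15,cv); (19,16,cv); (20,9,cv); (20,16,cv); (20,17,cv); (21,15,cv); (21,16,cv); (21,17,cv); (25,1,cv); (25,22,cv); (25,24,cv); (26,3,cv); (26,22,cv); (26,23,cv); (27,12,cv); (27,23,cv); (27,24,cv); (28,22,cv); (28,23,cv); (28,24,cv)


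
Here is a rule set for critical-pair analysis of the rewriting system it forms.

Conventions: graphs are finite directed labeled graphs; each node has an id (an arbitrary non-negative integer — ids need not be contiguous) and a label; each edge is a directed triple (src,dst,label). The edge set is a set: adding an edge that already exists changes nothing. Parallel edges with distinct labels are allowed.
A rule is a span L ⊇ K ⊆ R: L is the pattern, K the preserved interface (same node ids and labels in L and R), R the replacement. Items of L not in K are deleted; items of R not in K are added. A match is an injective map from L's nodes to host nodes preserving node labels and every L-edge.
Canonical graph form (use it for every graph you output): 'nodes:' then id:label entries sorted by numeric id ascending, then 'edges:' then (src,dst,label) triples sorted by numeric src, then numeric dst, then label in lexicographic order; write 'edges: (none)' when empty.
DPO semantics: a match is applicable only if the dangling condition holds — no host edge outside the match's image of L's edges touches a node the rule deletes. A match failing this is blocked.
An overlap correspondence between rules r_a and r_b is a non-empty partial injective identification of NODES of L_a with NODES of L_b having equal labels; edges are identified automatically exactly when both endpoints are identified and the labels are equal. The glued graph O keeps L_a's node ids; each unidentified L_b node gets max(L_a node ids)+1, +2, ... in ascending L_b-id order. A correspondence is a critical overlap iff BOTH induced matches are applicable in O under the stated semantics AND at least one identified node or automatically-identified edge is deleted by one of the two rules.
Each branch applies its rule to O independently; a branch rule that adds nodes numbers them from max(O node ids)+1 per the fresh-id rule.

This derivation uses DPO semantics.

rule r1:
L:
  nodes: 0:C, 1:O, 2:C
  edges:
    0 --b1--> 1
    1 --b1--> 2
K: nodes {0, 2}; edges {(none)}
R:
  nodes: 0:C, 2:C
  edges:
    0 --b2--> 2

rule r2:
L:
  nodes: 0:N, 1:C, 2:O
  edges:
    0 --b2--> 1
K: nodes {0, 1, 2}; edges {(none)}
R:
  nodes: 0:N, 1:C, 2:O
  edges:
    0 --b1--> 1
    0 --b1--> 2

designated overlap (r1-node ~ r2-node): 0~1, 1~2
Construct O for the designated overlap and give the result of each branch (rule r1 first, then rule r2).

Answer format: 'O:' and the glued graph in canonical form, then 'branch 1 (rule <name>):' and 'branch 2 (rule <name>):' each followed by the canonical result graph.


O:
nodes: 0:C, 1:O, 2:C, 3:N
edges: (0,1,b1); (1,2,b1); (3,0,b2)
branch 1 (rule r1):
nodes: 0:C, 2:C, 3:N
edges: (0,2,b2); (3,0,b2)
branch 2 (rule r2):
nodes: 0:C, 1:O, 2:C, 3:N
edges: (0,1,b1); (1,2,b1); (3,0,b1); (3,1,b1)
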